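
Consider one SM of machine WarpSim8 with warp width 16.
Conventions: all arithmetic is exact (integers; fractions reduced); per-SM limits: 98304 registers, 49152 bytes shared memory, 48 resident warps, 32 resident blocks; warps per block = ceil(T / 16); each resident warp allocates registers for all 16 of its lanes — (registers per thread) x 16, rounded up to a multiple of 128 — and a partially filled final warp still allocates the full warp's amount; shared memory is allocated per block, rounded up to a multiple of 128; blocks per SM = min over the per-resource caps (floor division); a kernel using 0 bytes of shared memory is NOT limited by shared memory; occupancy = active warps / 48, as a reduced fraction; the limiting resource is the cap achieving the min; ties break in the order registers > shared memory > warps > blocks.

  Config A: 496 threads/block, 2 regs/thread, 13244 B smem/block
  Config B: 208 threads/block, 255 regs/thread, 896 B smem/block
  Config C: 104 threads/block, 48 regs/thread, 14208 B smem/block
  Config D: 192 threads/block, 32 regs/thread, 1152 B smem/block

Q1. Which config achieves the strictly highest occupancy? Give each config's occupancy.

occupancies: A 31/48, B 13/48, C 7/16, D 1

Answer: D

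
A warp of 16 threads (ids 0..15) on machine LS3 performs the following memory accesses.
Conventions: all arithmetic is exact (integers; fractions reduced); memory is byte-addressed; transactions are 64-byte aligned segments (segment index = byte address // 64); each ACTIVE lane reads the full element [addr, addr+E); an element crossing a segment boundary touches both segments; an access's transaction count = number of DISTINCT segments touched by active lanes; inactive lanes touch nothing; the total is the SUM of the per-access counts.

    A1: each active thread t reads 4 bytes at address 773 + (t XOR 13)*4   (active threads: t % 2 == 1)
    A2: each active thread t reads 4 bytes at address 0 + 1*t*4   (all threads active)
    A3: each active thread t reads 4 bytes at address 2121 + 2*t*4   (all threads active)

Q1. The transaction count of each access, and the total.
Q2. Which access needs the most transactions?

A1: 2 transactions
A2: 1 transaction
A3: 3 transactions

Answer: 2,1,3; total 6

Answer: A3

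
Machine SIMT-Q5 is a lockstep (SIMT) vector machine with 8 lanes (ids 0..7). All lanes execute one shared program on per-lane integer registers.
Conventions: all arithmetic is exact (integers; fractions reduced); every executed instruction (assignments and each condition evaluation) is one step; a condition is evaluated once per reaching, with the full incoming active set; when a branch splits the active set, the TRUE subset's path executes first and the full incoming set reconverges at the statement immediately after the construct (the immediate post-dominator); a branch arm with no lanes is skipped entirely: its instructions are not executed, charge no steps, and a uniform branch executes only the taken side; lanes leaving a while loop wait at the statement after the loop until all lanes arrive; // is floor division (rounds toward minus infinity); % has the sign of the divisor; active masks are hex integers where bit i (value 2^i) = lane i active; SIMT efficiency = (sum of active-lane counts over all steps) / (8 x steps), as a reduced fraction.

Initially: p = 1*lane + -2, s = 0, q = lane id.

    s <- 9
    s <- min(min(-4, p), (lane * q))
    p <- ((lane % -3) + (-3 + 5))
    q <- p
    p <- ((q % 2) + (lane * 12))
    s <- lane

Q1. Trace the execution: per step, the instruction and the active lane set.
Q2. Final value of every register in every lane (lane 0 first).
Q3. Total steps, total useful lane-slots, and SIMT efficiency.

step 0: s <- 9                       0xff
step 1: s <- min(min(-4, p), (lane * q)) 0xff
step 2: p <- ((lane % -3) + (-3 + 5)) 0xff
step 3: q <- p                       0xff
step 4: p <- ((q % 2) + (lane * 12)) 0xff
step 5: s <- lane                    0xff

Answer: 6 steps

p: 0,12,25,36,48,61,72,84
s: 0,1,2,3,4,5,6,7
q: 2,0,1,2,0,1,2,0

steps = 6; useful = 48; efficiency = 48/48 = 1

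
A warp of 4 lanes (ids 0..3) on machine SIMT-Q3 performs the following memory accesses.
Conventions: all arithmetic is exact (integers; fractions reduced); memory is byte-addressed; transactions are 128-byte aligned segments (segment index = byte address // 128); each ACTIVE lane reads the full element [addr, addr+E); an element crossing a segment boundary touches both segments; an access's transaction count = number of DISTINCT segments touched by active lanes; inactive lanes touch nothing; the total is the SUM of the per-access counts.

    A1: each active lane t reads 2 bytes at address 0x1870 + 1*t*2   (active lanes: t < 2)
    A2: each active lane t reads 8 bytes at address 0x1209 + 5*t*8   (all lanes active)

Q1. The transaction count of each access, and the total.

A1: 1 transaction
A2: 2 transactions

Answer: 1,2; total 3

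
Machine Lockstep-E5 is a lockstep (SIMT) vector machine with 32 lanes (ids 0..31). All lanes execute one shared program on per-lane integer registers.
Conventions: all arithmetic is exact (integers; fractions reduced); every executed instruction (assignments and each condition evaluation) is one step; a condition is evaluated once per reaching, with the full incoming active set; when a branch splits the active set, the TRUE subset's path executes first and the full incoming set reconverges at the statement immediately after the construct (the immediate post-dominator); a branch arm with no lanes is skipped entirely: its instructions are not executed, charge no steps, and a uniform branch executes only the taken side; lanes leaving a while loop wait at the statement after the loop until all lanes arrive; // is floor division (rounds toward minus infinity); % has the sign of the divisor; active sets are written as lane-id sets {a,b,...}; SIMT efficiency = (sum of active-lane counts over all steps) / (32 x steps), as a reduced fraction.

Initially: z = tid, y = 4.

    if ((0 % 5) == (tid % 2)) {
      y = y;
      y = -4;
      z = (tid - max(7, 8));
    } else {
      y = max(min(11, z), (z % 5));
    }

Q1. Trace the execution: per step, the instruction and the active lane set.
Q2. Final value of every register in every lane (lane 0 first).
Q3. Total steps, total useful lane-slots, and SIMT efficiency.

step 0: eval ((0 % 5) == (tid % 2))  {0,1,2,3,4,5,6,7,8,9,10,11,12,13,14,15,16,17,18,19,20,21,22,23,24,25,26,27,28,29,30,31}
step 1: y <- y                       {0,2,4,6,8,10,12,14,16,18,20,22,24,26,28,30}
step 2: y <- -4                      {0,2,4,6,8,10,12,14,16,18,20,22,24,26,28,30}
step 3: z <- (tid - max(7, 8))       {0,2,4,6,8,10,12,14,16,18,20,22,24,26,28,30}
step 4: y <- max(min(11, z), (z % 5)) {1,3,5,7,9,11,13,15,17,19,21,23,25,27,29,31}

Answer: 5 steps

z: -8,1,-6,3,-4,5,-2,7,0,9,2,11,4,13,6,15,8,17,10,19,12,21,14,23,16,25,18,27,20,29,22,31
y: -4,1,-4,3,-4,5,-4,7,-4,9,-4,11,-4,11,-4,11,-4,11,-4,11,-4,11,-4,11,-4,11,-4,11,-4,11,-4,11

steps = 5; useful = 96; efficiency = 96/160 = 3/5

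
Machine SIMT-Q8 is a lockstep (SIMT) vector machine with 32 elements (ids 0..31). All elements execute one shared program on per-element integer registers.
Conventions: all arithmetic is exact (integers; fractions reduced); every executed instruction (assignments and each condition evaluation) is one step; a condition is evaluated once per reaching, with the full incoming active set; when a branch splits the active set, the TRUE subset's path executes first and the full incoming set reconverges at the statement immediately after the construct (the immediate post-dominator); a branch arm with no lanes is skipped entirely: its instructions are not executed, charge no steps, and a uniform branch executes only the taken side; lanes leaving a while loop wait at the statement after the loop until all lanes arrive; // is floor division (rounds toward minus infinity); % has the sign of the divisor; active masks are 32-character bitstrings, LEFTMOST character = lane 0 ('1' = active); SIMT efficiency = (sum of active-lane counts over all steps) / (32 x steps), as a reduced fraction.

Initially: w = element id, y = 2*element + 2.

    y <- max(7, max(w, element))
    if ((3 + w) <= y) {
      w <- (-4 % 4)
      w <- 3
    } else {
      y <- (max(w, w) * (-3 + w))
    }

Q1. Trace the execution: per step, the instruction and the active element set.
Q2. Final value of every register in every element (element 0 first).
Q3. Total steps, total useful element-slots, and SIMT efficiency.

step 0: y <- max(7, max(w, element)) 11111111111111111111111111111111
step 1: eval ((3 + w) <= y)          11111111111111111111111111111111
step 2: w <- (-4 % 4)                11111000000000000000000000000000
step 3: w <- 3                       11111000000000000000000000000000
step 4: y <- (max(w, w) * (-3 + w))  00000111111111111111111111111111

Answer: 5 steps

w: 3,3,3,3,3,5,6,7,8,9,10,11,12,13,14,15,16,17,18,19,20,21,22,23,24,25,26,27,28,29,30,31
y: 7,7,7,7,7,10,18,28,40,54,70,88,108,130,154,180,208,238,270,304,340,378,418,460,504,550,598,648,700,754,810,868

steps = 5; useful = 101; efficiency = 101/160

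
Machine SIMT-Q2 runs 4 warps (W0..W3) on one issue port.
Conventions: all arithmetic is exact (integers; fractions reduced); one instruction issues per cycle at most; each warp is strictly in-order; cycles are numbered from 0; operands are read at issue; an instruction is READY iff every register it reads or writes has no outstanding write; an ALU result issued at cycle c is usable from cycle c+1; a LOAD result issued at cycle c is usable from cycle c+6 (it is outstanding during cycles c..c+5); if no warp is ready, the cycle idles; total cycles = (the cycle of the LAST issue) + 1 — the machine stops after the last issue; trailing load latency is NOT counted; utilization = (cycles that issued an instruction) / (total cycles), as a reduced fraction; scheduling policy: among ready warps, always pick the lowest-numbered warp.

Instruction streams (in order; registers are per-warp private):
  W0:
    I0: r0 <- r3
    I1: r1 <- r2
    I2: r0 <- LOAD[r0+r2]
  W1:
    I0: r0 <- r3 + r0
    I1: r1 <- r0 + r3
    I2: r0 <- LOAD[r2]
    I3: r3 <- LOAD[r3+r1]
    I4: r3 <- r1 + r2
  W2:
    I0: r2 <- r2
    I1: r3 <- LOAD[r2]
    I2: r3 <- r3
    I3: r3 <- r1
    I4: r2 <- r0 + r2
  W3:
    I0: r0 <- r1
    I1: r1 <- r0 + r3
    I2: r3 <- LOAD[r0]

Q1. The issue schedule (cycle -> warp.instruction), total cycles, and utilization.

cycle 0: W0.I0
cycle 1: W0.I1
cycle 2: W0.I2
cycle 3: W1.I0
cycle 4: W1.I1
cycle 5: W1.I2
cycle 6: W1.I3
cycle 7: W2.I0
cycle 8: W2.I1
cycle 9: W3.I0
cycle 10: W3.I1
cycle 11: W3.I2
cycle 12: W1.I4
cycle 13: idle
cycle 14: W2.I2
cycle 15: W2.I3
cycle 16: W2.I4

Answer: 17 cycles, utilization 16/17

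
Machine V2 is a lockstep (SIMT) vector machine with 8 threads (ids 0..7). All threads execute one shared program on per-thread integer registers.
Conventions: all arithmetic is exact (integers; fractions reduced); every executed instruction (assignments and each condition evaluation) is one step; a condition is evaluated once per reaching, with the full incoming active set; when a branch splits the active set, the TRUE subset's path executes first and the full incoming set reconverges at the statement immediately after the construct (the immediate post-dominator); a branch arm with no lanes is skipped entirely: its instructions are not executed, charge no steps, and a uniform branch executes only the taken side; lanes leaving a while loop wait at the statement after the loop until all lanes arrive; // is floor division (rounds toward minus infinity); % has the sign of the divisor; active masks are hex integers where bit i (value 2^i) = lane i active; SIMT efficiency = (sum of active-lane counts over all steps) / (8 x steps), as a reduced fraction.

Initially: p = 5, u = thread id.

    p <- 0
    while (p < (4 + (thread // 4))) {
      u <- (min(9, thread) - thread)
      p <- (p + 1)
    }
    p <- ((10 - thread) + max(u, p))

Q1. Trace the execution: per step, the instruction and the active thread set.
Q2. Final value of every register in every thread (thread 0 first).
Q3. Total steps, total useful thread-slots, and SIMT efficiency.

step 0: p <- 0                       0xff
step 1: eval (p < (4 + (thread // 4))) 0xff
step 2: u <- (min(9, thread) - thread) 0xff
step 3: p <- (p + 1)                 0xff
step 4: eval (p < (4 + (thread // 4))) 0xff
step 5: u <- (min(9, thread) - thread) 0xff
step 6: p <- (p + 1)                 0xff
step 7: eval (p < (4 + (thread // 4))) 0xff
step 8: u <- (min(9, thread) - thread) 0xff
step 9: p <- (p + 1)                 0xff
step 10: eval (p < (4 + (thread // 4))) 0xff
step 11: u <- (min(9, thread) - thread) 0xff
step 12: p <- (p + 1)                 0xff
step 13: eval (p < (4 + (thread // 4))) 0xff
step 14: u <- (min(9, thread) - thread) 0xf0
step 15: p <- (p + 1)                 0xf0
step 16: eval (p < (4 + (thread // 4))) 0xf0
step 17: p <- ((10 - thread) + max(u, p)) 0xff

Answer: 18 steps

p: 14,13,12,11,11,10,9,8
u: 0,0,0,0,0,0,0,0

steps = 18; useful = 132; efficiency = 132/144 = 11/12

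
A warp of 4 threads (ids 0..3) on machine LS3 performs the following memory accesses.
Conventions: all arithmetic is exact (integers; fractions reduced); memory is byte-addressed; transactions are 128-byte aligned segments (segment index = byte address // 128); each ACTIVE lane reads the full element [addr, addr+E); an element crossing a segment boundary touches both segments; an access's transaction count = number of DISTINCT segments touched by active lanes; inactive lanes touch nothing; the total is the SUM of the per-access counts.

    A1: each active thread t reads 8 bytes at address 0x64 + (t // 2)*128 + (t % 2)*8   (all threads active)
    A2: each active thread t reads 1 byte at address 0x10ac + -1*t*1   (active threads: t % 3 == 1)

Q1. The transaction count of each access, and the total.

A1: 2 transactions
A2: 1 transaction

Answer: 2,1; total 3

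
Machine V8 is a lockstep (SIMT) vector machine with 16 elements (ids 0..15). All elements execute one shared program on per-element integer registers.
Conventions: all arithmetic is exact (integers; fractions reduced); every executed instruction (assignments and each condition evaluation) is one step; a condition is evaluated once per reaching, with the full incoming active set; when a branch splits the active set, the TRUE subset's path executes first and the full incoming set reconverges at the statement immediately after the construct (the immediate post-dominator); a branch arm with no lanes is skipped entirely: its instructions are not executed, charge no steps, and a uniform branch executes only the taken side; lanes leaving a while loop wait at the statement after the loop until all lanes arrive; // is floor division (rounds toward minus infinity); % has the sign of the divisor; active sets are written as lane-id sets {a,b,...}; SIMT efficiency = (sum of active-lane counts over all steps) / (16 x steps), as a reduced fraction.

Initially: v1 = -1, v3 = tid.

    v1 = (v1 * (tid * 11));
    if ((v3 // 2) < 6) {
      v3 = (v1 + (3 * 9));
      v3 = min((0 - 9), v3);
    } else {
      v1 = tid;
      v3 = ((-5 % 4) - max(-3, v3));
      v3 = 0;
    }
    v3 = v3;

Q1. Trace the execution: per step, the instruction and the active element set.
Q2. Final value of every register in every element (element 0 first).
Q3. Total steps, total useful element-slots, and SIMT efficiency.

step 0: v1 <- (v1 * (tid * 11))      {0,1,2,3,4,5,6,7,8,9,10,11,12,13,14,15}
step 1: eval ((v3 // 2) < 6)         {0,1,2,3,4,5,6,7,8,9,10,11,12,13,14,15}
step 2: v3 <- (v1 + (3 * 9))         {0,1,2,3,4,5,6,7,8,9,10,11}
step 3: v3 <- min((0 - 9), v3)       {0,1,2,3,4,5,6,7,8,9,10,11}
step 4: v1 <- tid                    {12,13,14,15}
step 5: v3 <- ((-5 % 4) - max(-3, v3)) {12,13,14,15}
step 6: v3 <- 0                      {12,13,14,15}
step 7: v3 <- v3                     {0,1,2,3,4,5,6,7,8,9,10,11,12,13,14,15}

Answer: 8 steps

v1: 0,-11,-22,-33,-44,-55,-66,-77,-88,-99,-110,-121,12,13,14,15
v3: -9,-9,-9,-9,-17,-28,-39,-50,-61,-72,-83,-94,0,0,0,0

steps = 8; useful = 84; efficiency = 84/128 = 21/32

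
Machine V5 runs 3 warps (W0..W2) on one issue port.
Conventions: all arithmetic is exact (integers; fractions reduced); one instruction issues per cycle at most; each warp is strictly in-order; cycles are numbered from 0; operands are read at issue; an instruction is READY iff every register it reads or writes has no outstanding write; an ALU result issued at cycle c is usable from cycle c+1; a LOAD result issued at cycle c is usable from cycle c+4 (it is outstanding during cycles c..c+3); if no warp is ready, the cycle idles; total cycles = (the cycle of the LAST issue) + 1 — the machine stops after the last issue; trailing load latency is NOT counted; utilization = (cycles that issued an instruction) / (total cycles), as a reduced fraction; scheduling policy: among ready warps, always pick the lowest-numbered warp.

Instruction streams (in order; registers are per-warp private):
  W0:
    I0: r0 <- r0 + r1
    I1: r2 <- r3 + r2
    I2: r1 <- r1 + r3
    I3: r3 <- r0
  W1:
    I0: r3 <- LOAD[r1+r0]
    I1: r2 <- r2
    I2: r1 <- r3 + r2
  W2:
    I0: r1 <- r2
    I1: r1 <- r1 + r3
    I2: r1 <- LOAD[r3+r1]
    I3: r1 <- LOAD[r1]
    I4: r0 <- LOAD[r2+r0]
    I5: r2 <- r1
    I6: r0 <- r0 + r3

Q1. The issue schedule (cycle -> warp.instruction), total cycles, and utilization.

cycle 0: W0.I0
cycle 1: W0.I1
cycle 2: W0.I2
cycle 3: W0.I3
cycle 4: W1.I0
cycle 5: W1.I1
cycle 6: W2.I0
cycle 7: W2.I1
cycle 8: W1.I2
cycle 9: W2.I2
cycle 10: idle
cycle 11: idle
cycle 12: idle
cycle 13: W2.I3
cycle 14: W2.I4
cycle 15: idle
cycle 16: idle
cycle 17: W2.I5
cycle 18: W2.I6

Answer: 19 cycles, utilization 14/19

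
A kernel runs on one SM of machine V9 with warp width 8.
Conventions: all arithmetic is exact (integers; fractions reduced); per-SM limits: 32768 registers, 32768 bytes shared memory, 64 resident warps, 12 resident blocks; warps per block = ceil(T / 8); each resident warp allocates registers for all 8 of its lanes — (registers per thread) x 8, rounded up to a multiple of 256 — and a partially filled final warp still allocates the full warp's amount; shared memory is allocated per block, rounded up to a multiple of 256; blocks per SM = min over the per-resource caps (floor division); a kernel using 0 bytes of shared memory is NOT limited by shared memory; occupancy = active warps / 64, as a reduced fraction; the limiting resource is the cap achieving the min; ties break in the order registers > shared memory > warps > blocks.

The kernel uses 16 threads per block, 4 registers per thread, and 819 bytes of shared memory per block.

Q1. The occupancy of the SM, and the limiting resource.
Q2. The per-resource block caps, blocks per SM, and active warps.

Answer: occupancy 3/8, limited by blocks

registers: 64 blocks
shared memory: 32 blocks
warps: 32 blocks
blocks: 12 blocks

Answer: 12 blocks, 24 active warps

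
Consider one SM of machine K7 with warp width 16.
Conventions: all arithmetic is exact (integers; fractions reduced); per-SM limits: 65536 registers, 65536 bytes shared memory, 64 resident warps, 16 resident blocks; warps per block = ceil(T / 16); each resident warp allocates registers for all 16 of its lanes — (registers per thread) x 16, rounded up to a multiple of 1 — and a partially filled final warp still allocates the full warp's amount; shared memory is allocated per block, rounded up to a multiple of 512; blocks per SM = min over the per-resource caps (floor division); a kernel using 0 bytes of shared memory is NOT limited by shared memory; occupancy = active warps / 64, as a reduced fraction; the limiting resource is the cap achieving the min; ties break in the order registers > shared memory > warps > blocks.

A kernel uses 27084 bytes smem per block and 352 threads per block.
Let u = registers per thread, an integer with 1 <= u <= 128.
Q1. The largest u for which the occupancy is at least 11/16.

Answer: u = 93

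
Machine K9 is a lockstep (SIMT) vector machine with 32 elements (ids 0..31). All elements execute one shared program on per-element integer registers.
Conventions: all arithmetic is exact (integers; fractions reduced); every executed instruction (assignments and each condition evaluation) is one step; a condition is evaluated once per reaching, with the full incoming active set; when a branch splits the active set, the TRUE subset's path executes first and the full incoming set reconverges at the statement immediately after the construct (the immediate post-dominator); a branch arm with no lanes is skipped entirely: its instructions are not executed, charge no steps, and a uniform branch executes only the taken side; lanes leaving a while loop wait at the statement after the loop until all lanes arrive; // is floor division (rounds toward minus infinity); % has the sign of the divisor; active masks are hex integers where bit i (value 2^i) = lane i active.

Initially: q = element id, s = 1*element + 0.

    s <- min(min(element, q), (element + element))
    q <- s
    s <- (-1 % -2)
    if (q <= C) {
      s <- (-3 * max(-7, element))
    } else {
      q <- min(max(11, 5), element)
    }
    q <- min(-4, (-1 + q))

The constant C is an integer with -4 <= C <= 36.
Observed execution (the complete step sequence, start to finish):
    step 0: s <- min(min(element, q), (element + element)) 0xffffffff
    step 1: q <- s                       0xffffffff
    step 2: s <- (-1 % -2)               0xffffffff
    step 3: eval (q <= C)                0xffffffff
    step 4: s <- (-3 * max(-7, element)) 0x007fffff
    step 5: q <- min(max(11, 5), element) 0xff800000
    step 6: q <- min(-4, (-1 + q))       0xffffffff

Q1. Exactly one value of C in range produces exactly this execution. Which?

Answer: C = 22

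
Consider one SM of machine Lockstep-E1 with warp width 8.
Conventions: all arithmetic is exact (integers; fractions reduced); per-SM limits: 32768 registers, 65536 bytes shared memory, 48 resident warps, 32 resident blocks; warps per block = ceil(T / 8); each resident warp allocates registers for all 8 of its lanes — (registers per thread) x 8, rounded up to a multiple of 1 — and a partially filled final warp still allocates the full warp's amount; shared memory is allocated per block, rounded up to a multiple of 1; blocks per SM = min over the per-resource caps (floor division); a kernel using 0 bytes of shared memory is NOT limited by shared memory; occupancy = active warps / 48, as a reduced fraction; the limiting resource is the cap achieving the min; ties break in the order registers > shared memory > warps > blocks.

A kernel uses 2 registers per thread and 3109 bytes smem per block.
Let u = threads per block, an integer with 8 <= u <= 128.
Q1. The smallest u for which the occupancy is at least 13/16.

Answer: u = 9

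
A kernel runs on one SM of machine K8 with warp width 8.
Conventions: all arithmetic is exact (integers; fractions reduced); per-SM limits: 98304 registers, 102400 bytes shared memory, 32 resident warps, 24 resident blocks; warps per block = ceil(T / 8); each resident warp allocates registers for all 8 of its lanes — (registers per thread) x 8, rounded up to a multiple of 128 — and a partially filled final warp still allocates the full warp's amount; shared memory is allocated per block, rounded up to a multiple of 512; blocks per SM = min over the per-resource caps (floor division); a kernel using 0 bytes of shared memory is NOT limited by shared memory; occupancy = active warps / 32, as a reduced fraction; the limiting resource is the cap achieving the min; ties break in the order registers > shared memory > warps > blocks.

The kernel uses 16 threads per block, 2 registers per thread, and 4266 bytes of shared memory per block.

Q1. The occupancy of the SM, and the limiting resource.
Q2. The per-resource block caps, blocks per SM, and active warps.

Answer: occupancy 1, limited by warps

registers: 384 blocks
shared memory: 22 blocks
warps: 16 blocks
blocks: 24 blocks

Answer: 16 blocks, 32 active warps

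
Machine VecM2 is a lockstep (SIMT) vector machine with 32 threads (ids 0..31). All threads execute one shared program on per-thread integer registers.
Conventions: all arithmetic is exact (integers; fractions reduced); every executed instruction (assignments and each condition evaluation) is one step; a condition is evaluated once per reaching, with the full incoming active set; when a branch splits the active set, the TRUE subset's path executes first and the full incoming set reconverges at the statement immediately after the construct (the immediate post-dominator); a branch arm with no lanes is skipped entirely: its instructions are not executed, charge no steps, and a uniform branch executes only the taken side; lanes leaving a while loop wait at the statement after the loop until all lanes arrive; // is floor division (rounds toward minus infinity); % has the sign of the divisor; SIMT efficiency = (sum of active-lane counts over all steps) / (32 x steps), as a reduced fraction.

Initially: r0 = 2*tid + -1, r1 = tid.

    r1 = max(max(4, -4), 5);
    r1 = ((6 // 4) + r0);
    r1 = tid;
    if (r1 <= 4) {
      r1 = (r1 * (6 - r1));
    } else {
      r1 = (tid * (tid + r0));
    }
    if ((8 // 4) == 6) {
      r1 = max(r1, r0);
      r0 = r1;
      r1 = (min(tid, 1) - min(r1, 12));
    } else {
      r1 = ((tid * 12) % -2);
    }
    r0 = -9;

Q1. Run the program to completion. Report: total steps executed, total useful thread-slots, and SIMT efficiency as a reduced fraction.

Answer: 9 steps, 256 useful, 8/9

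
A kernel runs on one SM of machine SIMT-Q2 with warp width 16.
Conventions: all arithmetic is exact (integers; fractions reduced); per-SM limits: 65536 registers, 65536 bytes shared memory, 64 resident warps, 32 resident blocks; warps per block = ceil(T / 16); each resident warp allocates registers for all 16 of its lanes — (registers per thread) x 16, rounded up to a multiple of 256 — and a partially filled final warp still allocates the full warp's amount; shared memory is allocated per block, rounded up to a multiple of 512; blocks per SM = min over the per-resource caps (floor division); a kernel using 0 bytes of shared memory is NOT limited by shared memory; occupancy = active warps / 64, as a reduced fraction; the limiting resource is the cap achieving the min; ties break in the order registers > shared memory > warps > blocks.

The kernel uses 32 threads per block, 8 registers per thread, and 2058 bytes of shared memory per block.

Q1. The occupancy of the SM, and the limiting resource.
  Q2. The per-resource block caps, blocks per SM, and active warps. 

Answer: occupancy 25/32, limited by shared memory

registers: 128 blocks
shared memory: 25 blocks
warps: 32 blocks
blocks: 32 blocks

Answer: 25 blocks, 50 active warps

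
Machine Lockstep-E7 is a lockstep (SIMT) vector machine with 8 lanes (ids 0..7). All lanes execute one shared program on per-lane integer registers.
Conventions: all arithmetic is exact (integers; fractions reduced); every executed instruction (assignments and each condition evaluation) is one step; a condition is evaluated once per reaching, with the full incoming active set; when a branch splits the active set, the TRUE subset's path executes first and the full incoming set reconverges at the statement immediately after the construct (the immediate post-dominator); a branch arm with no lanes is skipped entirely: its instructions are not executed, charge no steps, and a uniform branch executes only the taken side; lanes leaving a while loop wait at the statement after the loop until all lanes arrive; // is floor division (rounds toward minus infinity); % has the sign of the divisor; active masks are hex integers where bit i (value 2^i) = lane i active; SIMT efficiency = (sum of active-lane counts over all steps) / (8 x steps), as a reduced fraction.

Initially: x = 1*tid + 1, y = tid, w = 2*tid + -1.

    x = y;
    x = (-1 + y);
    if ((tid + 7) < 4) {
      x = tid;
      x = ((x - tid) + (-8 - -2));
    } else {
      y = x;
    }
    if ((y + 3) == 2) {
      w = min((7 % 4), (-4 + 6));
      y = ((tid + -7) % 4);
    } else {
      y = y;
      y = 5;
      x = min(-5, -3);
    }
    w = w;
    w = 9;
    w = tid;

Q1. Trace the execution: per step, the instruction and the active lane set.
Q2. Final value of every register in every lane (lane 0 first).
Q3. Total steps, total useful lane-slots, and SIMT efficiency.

step 0: x <- y                       0xff
step 1: x <- (-1 + y)                0xff
step 2: eval ((tid + 7) < 4)         0xff
step 3: y <- x                       0xff
step 4: eval ((y + 3) == 2)          0xff
step 5: w <- min((7 % 4), (-4 + 6))  0x01
step 6: y <- ((tid + -7) % 4)        0x01
step 7: y <- y                       0xfe
step 8: y <- 5                       0xfe
step 9: x <- min(-5, -3)             0xfe
step 10: w <- w                       0xff
step 11: w <- 9                       0xff
step 12: w <- tid                     0xff

Answer: 13 steps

x: -1,-5,-5,-5,-5,-5,-5,-5
y: 1,5,5,5,5,5,5,5
w: 0,1,2,3,4,5,6,7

steps = 13; useful = 87; efficiency = 87/104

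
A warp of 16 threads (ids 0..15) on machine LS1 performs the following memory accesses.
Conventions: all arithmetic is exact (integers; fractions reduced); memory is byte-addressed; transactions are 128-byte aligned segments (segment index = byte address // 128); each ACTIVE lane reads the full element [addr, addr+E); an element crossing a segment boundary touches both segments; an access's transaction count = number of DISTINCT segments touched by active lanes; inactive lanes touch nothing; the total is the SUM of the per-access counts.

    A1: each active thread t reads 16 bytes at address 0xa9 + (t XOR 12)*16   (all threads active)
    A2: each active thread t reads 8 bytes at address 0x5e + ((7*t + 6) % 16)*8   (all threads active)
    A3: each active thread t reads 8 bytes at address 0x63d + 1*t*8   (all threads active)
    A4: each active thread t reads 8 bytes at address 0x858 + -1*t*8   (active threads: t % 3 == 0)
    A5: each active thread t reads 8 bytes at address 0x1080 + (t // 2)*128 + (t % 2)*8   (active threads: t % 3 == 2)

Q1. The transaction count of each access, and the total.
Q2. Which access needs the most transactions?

A1: 3 transactions
A2: 2 transactions
A3: 2 transactions
A4: 2 transactions
A5: 5 transactions

Answer: 3,2,2,2,5; total 14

Answer: A5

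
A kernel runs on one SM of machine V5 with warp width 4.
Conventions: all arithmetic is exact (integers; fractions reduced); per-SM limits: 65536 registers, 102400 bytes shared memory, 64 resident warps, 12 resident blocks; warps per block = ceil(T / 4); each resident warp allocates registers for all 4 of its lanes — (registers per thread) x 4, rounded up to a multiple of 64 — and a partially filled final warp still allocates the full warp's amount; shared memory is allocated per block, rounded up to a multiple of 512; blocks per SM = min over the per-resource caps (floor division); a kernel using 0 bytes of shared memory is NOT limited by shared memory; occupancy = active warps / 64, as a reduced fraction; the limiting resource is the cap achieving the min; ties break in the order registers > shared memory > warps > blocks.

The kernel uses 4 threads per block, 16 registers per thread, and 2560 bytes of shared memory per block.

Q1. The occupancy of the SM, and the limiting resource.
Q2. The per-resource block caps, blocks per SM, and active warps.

Answer: occupancy 3/16, limited by blocks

registers: 1024 blocks
shared memory: 40 blocks
warps: 64 blocks
blocks: 12 blocks

Answer: 12 blocks, 12 active warps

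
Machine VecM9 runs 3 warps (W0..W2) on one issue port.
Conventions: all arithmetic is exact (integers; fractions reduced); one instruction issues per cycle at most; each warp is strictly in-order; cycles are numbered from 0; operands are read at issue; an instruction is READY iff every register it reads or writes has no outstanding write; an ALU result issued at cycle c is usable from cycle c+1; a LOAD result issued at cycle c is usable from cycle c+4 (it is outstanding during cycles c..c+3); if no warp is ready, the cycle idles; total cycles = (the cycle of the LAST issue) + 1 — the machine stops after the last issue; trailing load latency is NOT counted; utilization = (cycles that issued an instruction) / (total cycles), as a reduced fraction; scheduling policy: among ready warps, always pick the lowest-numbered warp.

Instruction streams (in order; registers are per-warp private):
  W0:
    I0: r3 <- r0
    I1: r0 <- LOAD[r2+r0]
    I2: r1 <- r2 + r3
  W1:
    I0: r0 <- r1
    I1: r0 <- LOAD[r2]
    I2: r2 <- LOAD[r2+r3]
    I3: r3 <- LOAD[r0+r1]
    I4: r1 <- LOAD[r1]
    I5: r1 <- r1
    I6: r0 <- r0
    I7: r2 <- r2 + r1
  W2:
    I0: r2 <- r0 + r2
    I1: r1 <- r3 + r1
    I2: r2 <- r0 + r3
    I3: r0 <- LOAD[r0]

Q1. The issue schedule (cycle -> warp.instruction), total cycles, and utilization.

cycle 0: W0.I0
cycle 1: W0.I1
cycle 2: W0.I2
cycle 3: W1.I0
cycle 4: W1.I1
cycle 5: W1.I2
cycle 6: W2.I0
cycle 7: W2.I1
cycle 8: W1.I3
cycle 9: W1.I4
cycle 10: W2.I2
cycle 11: W2.I3
cycle 12: idle
cycle 13: W1.I5
cycle 14: W1.I6
cycle 15: W1.I7

Answer: 16 cycles, utilization 15/16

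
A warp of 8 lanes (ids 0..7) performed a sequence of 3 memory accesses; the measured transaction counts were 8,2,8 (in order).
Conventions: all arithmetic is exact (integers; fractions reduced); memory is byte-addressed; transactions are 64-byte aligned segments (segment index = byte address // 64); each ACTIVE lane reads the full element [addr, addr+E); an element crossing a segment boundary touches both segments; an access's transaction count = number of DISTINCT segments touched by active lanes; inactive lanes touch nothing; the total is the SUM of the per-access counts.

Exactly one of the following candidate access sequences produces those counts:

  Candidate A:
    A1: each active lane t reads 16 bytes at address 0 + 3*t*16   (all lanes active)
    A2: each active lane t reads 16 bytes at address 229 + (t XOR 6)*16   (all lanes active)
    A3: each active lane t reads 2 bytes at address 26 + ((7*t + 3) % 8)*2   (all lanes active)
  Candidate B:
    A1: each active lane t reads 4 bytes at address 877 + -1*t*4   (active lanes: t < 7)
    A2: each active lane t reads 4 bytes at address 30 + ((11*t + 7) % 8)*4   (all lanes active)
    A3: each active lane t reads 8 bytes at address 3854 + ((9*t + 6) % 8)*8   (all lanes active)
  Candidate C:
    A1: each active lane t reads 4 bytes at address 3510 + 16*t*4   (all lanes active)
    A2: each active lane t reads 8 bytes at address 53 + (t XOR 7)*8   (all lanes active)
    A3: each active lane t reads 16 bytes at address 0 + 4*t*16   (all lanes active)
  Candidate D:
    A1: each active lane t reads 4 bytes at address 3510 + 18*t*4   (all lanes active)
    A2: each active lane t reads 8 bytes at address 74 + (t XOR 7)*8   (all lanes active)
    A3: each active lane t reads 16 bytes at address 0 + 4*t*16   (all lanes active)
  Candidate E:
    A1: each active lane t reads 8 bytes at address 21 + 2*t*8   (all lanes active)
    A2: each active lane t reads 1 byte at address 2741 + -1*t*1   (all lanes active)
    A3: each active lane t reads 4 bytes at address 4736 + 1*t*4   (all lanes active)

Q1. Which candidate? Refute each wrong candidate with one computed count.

A: A1 gives 6 transactions, not 8
B: A1 gives 1 transaction, not 8
D: A1 gives 9 transactions, not 8
E: A1 gives 3 transactions, not 8
C: all counts match (8,2,8)

Answer: C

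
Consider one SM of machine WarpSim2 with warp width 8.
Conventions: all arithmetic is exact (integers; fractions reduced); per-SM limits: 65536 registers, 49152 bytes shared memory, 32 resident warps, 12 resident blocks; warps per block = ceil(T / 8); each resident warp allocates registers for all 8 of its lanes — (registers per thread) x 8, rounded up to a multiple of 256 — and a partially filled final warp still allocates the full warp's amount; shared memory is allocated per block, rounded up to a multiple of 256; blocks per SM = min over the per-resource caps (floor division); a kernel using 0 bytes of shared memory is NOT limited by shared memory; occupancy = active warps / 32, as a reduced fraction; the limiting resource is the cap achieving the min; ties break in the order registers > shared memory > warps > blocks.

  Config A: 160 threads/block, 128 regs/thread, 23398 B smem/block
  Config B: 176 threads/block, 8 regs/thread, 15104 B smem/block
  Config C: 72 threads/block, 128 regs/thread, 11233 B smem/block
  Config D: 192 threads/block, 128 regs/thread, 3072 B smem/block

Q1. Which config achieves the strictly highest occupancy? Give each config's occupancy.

occupancies: A 5/8, B 11/16, C 27/32, D 3/4

Answer: C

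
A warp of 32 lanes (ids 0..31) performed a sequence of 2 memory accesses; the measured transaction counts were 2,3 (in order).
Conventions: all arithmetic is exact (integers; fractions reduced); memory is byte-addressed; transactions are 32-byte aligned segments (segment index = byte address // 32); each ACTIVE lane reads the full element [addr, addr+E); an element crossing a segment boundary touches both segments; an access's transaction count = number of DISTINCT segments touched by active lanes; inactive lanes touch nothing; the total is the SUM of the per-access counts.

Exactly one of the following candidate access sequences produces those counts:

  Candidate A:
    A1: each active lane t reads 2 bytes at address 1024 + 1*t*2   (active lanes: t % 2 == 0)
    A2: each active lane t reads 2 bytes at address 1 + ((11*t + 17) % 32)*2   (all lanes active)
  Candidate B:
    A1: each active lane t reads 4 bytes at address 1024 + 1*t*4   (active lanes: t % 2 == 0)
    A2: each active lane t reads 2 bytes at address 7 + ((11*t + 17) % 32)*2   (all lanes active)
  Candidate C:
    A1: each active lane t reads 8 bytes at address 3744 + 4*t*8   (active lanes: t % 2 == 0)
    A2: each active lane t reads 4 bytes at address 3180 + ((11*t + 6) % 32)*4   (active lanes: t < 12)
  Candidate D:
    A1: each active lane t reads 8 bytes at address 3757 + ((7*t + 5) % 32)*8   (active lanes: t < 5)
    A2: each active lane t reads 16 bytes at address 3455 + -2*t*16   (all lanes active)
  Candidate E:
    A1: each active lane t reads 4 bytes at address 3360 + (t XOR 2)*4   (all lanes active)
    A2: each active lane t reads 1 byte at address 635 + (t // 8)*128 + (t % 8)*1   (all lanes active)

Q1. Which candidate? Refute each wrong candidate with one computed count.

B: A1 gives 4 transactions, not 2
C: A1 gives 16 transactions, not 2
D: A1 gives 6 transactions, not 2
E: A1 gives 4 transactions, not 2
A: all counts match (2,3)

Answer: A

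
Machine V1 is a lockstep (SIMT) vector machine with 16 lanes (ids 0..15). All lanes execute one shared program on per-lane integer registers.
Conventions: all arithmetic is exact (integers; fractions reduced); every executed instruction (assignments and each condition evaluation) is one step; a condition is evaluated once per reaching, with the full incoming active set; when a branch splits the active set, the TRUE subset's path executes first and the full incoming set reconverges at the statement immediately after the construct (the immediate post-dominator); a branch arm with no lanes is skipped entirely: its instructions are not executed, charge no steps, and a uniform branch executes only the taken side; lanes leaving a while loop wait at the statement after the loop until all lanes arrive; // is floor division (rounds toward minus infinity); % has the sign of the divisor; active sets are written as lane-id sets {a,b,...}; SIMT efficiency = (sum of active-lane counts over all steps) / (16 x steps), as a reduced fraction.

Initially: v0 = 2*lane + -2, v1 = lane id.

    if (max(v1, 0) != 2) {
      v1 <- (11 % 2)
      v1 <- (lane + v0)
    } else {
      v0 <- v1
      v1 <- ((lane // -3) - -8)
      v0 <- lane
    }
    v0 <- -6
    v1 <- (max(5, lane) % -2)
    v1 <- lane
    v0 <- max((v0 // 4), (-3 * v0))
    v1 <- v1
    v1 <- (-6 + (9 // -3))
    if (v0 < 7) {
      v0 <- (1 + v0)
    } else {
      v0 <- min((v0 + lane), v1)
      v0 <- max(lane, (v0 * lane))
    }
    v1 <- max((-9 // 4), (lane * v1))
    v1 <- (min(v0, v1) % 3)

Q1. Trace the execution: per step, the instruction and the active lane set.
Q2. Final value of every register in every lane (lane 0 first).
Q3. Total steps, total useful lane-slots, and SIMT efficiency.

step 0: eval (max(v1, 0) != 2)       {0,1,2,3,4,5,6,7,8,9,10,11,12,13,14,15}
step 1: v1 <- (11 % 2)               {0,1,3,4,5,6,7,8,9,10,11,12,13,14,15}
step 2: v1 <- (lane + v0)            {0,1,3,4,5,6,7,8,9,10,11,12,13,14,15}
step 3: v0 <- v1                     {2}
step 4: v1 <- ((lane // -3) - -8)    {2}
step 5: v0 <- lane                   {2}
step 6: v0 <- -6                     {0,1,2,3,4,5,6,7,8,9,10,11,12,13,14,15}
step 7: v1 <- (max(5, lane) % -2)    {0,1,2,3,4,5,6,7,8,9,10,11,12,13,14,15}
step 8: v1 <- lane                   {0,1,2,3,4,5,6,7,8,9,10,11,12,13,14,15}
step 9: v0 <- max((v0 // 4), (-3 * v0)) {0,1,2,3,4,5,6,7,8,9,10,11,12,13,14,15}
step 10: v1 <- v1                     {0,1,2,3,4,5,6,7,8,9,10,11,12,13,14,15}
step 11: v1 <- (-6 + (9 // -3))       {0,1,2,3,4,5,6,7,8,9,10,11,12,13,14,15}
step 12: eval (v0 < 7)                {0,1,2,3,4,5,6,7,8,9,10,11,12,13,14,15}
step 13: v0 <- min((v0 + lane), v1)   {0,1,2,3,4,5,6,7,8,9,10,11,12,13,14,15}
step 14: v0 <- max(lane, (v0 * lane)) {0,1,2,3,4,5,6,7,8,9,10,11,12,13,14,15}
step 15: v1 <- max((-9 // 4), (lane * v1)) {0,1,2,3,4,5,6,7,8,9,10,11,12,13,14,15}
step 16: v1 <- (min(v0, v1) % 3)      {0,1,2,3,4,5,6,7,8,9,10,11,12,13,14,15}

Answer: 17 steps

v0: 0,1,2,3,4,5,6,7,8,9,10,11,12,13,14,15
v1: 0,0,0,0,0,0,0,0,0,0,0,0,0,0,0,0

steps = 17; useful = 225; efficiency = 225/272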